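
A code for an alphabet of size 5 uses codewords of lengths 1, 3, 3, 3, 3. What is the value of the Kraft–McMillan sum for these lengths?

1

With common denominator 2^3 = 8: Σ 2^(−ℓᵢ) = 4/8 + 1/8 + 1/8 + 1/8 + 1/8 = 8/8 = 1.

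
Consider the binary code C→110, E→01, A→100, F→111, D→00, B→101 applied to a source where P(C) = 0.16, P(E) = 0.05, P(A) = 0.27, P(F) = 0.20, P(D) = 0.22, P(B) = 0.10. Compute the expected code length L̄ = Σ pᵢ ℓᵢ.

L̄ = Σ pᵢ·ℓᵢ = 0.16·3 + 0.05·2 + 0.27·3 + 0.20·3 + 0.22·2 + 0.10·3 = 2.73 bits/symbol.

2.73 bits/symbol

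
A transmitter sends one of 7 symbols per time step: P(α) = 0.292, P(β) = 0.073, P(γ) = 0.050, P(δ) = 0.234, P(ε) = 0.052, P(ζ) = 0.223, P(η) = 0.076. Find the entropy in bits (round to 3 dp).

2.488 bits

H = −Σ pᵢ log₂ pᵢ.
−0.292·log₂(0.292) = 0.5186
−0.073·log₂(0.073) = 0.2756
−0.050·log₂(0.050) = 0.2161
−0.234·log₂(0.234) = 0.4903
−0.052·log₂(0.052) = 0.2218
−0.223·log₂(0.223) = 0.4828
−0.076·log₂(0.076) = 0.2826
Sum ≈ 2.4878 → 2.488 bits.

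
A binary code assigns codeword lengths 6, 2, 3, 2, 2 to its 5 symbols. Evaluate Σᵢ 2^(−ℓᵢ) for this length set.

0.890625

With common denominator 2^6 = 64: Σ 2^(−ℓᵢ) = 1/64 + 16/64 + 8/64 + 16/64 + 16/64 = 57/64 = 0.890625.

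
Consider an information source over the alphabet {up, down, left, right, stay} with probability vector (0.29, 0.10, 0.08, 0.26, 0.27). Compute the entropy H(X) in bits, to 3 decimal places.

2.157 bits

H = −Σ pᵢ log₂ pᵢ.
−0.29·log₂(0.29) = 0.5179
−0.10·log₂(0.10) = 0.3322
−0.08·log₂(0.08) = 0.2915
−0.26·log₂(0.26) = 0.5053
−0.27·log₂(0.27) = 0.5100
Sum ≈ 2.1569 → 2.157 bits.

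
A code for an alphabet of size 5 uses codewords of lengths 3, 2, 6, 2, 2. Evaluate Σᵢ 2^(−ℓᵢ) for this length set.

With common denominator 2^6 = 64: Σ 2^(−ℓᵢ) = 8/64 + 16/64 + 1/64 + 16/64 + 16/64 = 57/64 = 0.890625.

0.890625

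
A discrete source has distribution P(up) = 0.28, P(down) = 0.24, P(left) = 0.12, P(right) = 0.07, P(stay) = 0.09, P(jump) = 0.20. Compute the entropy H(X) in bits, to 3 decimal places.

2.421 bits

H = −Σ pᵢ log₂ pᵢ.
−0.28·log₂(0.28) = 0.5142
−0.24·log₂(0.24) = 0.4941
−0.12·log₂(0.12) = 0.3671
−0.07·log₂(0.07) = 0.2686
−0.09·log₂(0.09) = 0.3127
−0.20·log₂(0.20) = 0.4644
Sum ≈ 2.4210 → 2.421 bits.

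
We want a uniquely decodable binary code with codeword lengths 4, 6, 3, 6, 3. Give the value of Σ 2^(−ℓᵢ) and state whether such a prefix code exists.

0.34375; yes

With common denominator 2^6 = 64: Σ 2^(−ℓᵢ) = 4/64 + 1/64 + 8/64 + 1/64 + 8/64 = 22/64 = 0.34375.
Kraft's inequality requires Σ ≤ 1; here Σ = 0.34375 ≤ 1, so such a prefix code exists.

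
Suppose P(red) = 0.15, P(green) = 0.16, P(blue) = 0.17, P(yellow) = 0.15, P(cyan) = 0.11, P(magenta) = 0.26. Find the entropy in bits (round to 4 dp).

2.5343 bits

H = −Σ pᵢ log₂ pᵢ.
−0.15·log₂(0.15) = 0.4105
−0.16·log₂(0.16) = 0.4230
−0.17·log₂(0.17) = 0.4346
−0.15·log₂(0.15) = 0.4105
−0.11·log₂(0.11) = 0.3503
−0.26·log₂(0.26) = 0.5053
Sum ≈ 2.5343 → 2.5343 bits.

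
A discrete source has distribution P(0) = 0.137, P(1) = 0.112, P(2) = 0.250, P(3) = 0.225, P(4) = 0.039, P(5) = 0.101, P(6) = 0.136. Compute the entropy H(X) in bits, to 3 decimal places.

H = −Σ pᵢ log₂ pᵢ.
−0.137·log₂(0.137) = 0.3929
−0.112·log₂(0.112) = 0.3537
−0.250·log₂(0.250) = 0.5000
−0.225·log₂(0.225) = 0.4842
−0.039·log₂(0.039) = 0.1825
−0.101·log₂(0.101) = 0.3341
−0.136·log₂(0.136) = 0.3915
Sum ≈ 2.6389 → 2.639 bits.

2.639 bits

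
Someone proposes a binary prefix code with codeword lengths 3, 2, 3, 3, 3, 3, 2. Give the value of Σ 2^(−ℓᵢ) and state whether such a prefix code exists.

1.125; no

With common denominator 2^3 = 8: Σ 2^(−ℓᵢ) = 1/8 + 2/8 + 1/8 + 1/8 + 1/8 + 1/8 + 2/8 = 9/8 = 1.125.
Kraft's inequality requires Σ ≤ 1; here Σ = 1.125 > 1, so no such prefix code exists.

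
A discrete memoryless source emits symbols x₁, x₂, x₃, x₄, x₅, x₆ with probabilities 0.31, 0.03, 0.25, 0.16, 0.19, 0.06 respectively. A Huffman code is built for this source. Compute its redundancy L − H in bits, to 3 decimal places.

0.043 bits

Entropy H = −Σ p log₂ p ≈ 2.2973 bits.
Huffman merges: 3/100+3/50→9/100; 9/100+4/25→1/4; 19/100+1/4→11/25; 1/4+31/100→14/25; 11/25+14/25→1. L = 117/50 ≈ 2.3400.
L − H = 2.3400 − 2.2973 = 0.043 bits.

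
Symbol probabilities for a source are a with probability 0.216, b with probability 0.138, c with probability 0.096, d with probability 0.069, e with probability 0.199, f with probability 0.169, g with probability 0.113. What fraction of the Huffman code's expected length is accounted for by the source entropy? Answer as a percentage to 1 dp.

98.7%

Entropy H = −Σ p log₂ p ≈ 2.7150 bits.
Huffman merges: 69/1000+12/125→33/200; 113/1000+69/500→251/1000; 33/200+169/1000→167/500; 199/1000+27/125→83/200; 251/1000+167/500→117/200; 83/200+117/200→1. L = 11/4 ≈ 2.7500.
Efficiency = H/L = 2.7150/2.7500 = 98.7%.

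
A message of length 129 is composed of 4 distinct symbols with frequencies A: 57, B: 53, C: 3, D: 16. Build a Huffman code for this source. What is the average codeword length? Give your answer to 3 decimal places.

1.705 bits/symbol

Probabilities are the counts divided by 129.
Repeatedly combine the two least-probable nodes; the expected code length is the sum of the merged weights.
merge 1/43 + 16/129 → 19/129
merge 19/129 + 53/129 → 24/43
merge 19/43 + 24/43 → 1
L = 19/129 + 24/43 + 1 = 220/129 ≈ 1.705 bits/symbol.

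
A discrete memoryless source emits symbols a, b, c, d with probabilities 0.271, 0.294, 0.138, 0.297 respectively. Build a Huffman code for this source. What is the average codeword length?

2 bits/symbol

Repeatedly combine the two least-probable nodes; the expected code length is the sum of the merged weights.
merge 69/500 + 271/1000 → 409/1000
merge 147/500 + 297/1000 → 591/1000
merge 409/1000 + 591/1000 → 1
L = 409/1000 + 591/1000 + 1 = 2 bits/symbol.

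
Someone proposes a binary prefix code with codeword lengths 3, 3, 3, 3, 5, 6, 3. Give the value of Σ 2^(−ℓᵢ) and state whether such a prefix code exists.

With common denominator 2^6 = 64: Σ 2^(−ℓᵢ) = 8/64 + 8/64 + 8/64 + 8/64 + 2/64 + 1/64 + 8/64 = 43/64 = 0.671875.
Kraft's inequality requires Σ ≤ 1; here Σ = 0.671875 ≤ 1, so such a prefix code exists.

0.671875; yes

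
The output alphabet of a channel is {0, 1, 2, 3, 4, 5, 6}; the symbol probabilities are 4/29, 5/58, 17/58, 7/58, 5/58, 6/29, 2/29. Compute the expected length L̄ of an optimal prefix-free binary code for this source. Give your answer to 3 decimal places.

Repeatedly combine the two least-probable nodes; the expected code length is the sum of the merged weights.
merge 2/29 + 5/58 → 9/58
merge 5/58 + 7/58 → 6/29
merge 4/29 + 9/58 → 17/58
merge 6/29 + 6/29 → 12/29
merge 17/58 + 17/58 → 17/29
merge 12/29 + 17/29 → 1
L = 9/58 + 6/29 + 17/58 + 12/29 + 17/29 + 1 = 77/29 ≈ 2.655 bits/symbol.

2.655 bits/symbol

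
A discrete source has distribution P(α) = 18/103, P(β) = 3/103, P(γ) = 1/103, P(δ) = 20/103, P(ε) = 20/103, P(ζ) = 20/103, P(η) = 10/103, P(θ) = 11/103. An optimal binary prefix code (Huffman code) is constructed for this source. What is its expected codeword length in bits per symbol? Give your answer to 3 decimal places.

2.786 bits/symbol

Repeatedly combine the two least-probable nodes; the expected code length is the sum of the merged weights.
merge 1/103 + 3/103 → 4/103
merge 4/103 + 10/103 → 14/103
merge 11/103 + 14/103 → 25/103
merge 18/103 + 20/103 → 38/103
merge 20/103 + 20/103 → 40/103
merge 25/103 + 38/103 → 63/103
merge 40/103 + 63/103 → 1
L = 4/103 + 14/103 + 25/103 + 38/103 + 40/103 + 63/103 + 1 = 287/103 ≈ 2.786 bits/symbol.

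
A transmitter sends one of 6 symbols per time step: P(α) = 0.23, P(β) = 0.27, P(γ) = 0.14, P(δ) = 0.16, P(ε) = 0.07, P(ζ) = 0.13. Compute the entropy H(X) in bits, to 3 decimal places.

H = −Σ pᵢ log₂ pᵢ.
−0.23·log₂(0.23) = 0.4877
−0.27·log₂(0.27) = 0.5100
−0.14·log₂(0.14) = 0.3971
−0.16·log₂(0.16) = 0.4230
−0.07·log₂(0.07) = 0.2686
−0.13·log₂(0.13) = 0.3826
Sum ≈ 2.4690 → 2.469 bits.

2.469 bits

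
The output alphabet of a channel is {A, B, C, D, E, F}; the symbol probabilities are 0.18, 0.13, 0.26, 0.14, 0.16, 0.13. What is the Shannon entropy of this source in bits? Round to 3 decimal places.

H = −Σ pᵢ log₂ pᵢ.
−0.18·log₂(0.18) = 0.4453
−0.13·log₂(0.13) = 0.3826
−0.26·log₂(0.26) = 0.5053
−0.14·log₂(0.14) = 0.3971
−0.16·log₂(0.16) = 0.4230
−0.13·log₂(0.13) = 0.3826
Sum ≈ 2.5360 → 2.536 bits.

2.536 bits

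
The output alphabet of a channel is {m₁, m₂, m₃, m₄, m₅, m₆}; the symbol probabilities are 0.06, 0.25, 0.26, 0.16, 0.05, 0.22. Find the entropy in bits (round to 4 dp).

H = −Σ pᵢ log₂ pᵢ.
−0.06·log₂(0.06) = 0.2435
−0.25·log₂(0.25) = 0.5000
−0.26·log₂(0.26) = 0.5053
−0.16·log₂(0.16) = 0.4230
−0.05·log₂(0.05) = 0.2161
−0.22·log₂(0.22) = 0.4806
Sum ≈ 2.3685 → 2.3685 bits.

2.3685 bits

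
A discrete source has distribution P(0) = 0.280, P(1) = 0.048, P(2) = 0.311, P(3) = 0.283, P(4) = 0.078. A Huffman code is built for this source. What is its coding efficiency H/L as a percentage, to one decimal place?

96.5%

Entropy H = −Σ p log₂ p ≈ 2.0510 bits.
Huffman merges: 6/125+39/500→63/500; 63/500+7/25→203/500; 283/1000+311/1000→297/500; 203/500+297/500→1. L = 1063/500 ≈ 2.1260.
Efficiency = H/L = 2.0510/2.1260 = 96.5%.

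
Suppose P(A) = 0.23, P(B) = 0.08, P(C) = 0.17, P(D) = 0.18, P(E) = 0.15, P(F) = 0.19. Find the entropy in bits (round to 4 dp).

2.5248 bits

H = −Σ pᵢ log₂ pᵢ.
−0.23·log₂(0.23) = 0.4877
−0.08·log₂(0.08) = 0.2915
−0.17·log₂(0.17) = 0.4346
−0.18·log₂(0.18) = 0.4453
−0.15·log₂(0.15) = 0.4105
−0.19·log₂(0.19) = 0.4552
Sum ≈ 2.5248 → 2.5248 bits.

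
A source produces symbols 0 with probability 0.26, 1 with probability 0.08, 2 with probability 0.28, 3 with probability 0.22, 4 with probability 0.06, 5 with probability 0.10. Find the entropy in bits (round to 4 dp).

H = −Σ pᵢ log₂ pᵢ.
−0.26·log₂(0.26) = 0.5053
−0.08·log₂(0.08) = 0.2915
−0.28·log₂(0.28) = 0.5142
−0.22·log₂(0.22) = 0.4806
−0.06·log₂(0.06) = 0.2435
−0.10·log₂(0.10) = 0.3322
Sum ≈ 2.3673 → 2.3673 bits.

2.3673 bits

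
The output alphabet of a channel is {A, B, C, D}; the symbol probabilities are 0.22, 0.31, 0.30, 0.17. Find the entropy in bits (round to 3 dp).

1.960 bits

H = −Σ pᵢ log₂ pᵢ.
−0.22·log₂(0.22) = 0.4806
−0.31·log₂(0.31) = 0.5238
−0.30·log₂(0.30) = 0.5211
−0.17·log₂(0.17) = 0.4346
Sum ≈ 1.9600 → 1.960 bits.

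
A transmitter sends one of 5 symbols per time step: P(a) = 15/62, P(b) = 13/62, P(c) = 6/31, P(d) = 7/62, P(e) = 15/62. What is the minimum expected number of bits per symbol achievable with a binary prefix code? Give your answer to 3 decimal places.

2.306 bits/symbol

Repeatedly combine the two least-probable nodes; the expected code length is the sum of the merged weights.
merge 7/62 + 6/31 → 19/62
merge 13/62 + 15/62 → 14/31
merge 15/62 + 19/62 → 17/31
merge 14/31 + 17/31 → 1
L = 19/62 + 14/31 + 17/31 + 1 = 143/62 ≈ 2.306 bits/symbol.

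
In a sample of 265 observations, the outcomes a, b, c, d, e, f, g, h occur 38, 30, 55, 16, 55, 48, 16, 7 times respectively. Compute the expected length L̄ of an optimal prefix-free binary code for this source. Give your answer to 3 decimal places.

Probabilities are the counts divided by 265.
Repeatedly combine the two least-probable nodes; the expected code length is the sum of the merged weights.
merge 7/265 + 16/265 → 23/265
merge 16/265 + 23/265 → 39/265
merge 6/53 + 38/265 → 68/265
merge 39/265 + 48/265 → 87/265
merge 11/53 + 11/53 → 22/53
merge 68/265 + 87/265 → 31/53
merge 22/53 + 31/53 → 1
L = 23/265 + 39/265 + 68/265 + 87/265 + 22/53 + 31/53 + 1 = 747/265 ≈ 2.819 bits/symbol.

2.819 bits/symbol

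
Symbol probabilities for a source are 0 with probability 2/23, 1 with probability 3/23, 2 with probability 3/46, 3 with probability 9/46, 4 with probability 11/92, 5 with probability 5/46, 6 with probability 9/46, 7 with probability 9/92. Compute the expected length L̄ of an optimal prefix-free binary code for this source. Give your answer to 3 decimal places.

2.957 bits/symbol

Repeatedly combine the two least-probable nodes; the expected code length is the sum of the merged weights.
merge 3/46 + 2/23 → 7/46
merge 9/92 + 5/46 → 19/92
merge 11/92 + 3/23 → 1/4
merge 7/46 + 9/46 → 8/23
merge 9/46 + 19/92 → 37/92
merge 1/4 + 8/23 → 55/92
merge 37/92 + 55/92 → 1
L = 7/46 + 19/92 + 1/4 + 8/23 + 37/92 + 55/92 + 1 = 68/23 ≈ 2.957 bits/symbol.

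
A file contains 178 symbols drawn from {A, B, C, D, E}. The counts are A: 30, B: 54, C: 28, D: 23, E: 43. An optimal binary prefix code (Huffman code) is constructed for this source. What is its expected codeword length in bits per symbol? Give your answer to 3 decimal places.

2.287 bits/symbol

Probabilities are the counts divided by 178.
Repeatedly combine the two least-probable nodes; the expected code length is the sum of the merged weights.
merge 23/178 + 14/89 → 51/178
merge 15/89 + 43/178 → 73/178
merge 51/178 + 27/89 → 105/178
merge 73/178 + 105/178 → 1
L = 51/178 + 73/178 + 105/178 + 1 = 407/178 ≈ 2.287 bits/symbol.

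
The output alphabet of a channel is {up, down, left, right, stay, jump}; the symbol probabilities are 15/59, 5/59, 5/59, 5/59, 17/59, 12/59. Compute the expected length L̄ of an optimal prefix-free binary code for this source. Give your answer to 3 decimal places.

2.424 bits/symbol

Repeatedly combine the two least-probable nodes; the expected code length is the sum of the merged weights.
merge 5/59 + 5/59 → 10/59
merge 5/59 + 10/59 → 15/59
merge 12/59 + 15/59 → 27/59
merge 15/59 + 17/59 → 32/59
merge 27/59 + 32/59 → 1
L = 10/59 + 15/59 + 27/59 + 32/59 + 1 = 143/59 ≈ 2.424 bits/symbol.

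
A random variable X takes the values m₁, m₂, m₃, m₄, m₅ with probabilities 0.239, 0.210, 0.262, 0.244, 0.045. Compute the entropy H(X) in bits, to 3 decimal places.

H = −Σ pᵢ log₂ pᵢ.
−0.239·log₂(0.239) = 0.4935
−0.210·log₂(0.210) = 0.4728
−0.262·log₂(0.262) = 0.5063
−0.244·log₂(0.244) = 0.4966
−0.045·log₂(0.045) = 0.2013
Sum ≈ 2.1705 → 2.170 bits.

2.170 bits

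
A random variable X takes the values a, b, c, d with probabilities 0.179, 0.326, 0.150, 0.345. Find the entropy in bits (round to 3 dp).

H = −Σ pᵢ log₂ pᵢ.
−0.179·log₂(0.179) = 0.4443
−0.326·log₂(0.326) = 0.5272
−0.150·log₂(0.150) = 0.4105
−0.345·log₂(0.345) = 0.5297
Sum ≈ 1.9117 → 1.912 bits.

1.912 bits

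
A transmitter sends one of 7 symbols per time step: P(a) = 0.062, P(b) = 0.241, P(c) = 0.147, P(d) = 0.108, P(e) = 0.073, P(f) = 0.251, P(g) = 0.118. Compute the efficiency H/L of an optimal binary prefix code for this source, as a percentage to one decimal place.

99.8%

Entropy H = −Σ p log₂ p ≈ 2.6369 bits.
Huffman merges: 31/500+73/1000→27/200; 27/250+59/500→113/500; 27/200+147/1000→141/500; 113/500+241/1000→467/1000; 251/1000+141/500→533/1000; 467/1000+533/1000→1. L = 2643/1000 ≈ 2.6430.
Efficiency = H/L = 2.6369/2.6430 = 99.8%.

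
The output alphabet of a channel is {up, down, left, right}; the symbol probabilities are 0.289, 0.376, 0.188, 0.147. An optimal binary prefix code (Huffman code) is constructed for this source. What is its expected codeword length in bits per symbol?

1.959 bits/symbol

Repeatedly combine the two least-probable nodes; the expected code length is the sum of the merged weights.
merge 147/1000 + 47/250 → 67/200
merge 289/1000 + 67/200 → 78/125
merge 47/125 + 78/125 → 1
L = 67/200 + 78/125 + 1 = 1959/1000 = 1.959 bits/symbol.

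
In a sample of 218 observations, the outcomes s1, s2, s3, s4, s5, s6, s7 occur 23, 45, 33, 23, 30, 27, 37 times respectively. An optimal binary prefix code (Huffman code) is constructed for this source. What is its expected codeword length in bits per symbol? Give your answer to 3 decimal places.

Probabilities are the counts divided by 218.
Repeatedly combine the two least-probable nodes; the expected code length is the sum of the merged weights.
merge 23/218 + 23/218 → 23/109
merge 27/218 + 15/109 → 57/218
merge 33/218 + 37/218 → 35/109
merge 45/218 + 23/109 → 91/218
merge 57/218 + 35/109 → 127/218
merge 91/218 + 127/218 → 1
L = 23/109 + 57/218 + 35/109 + 91/218 + 127/218 + 1 = 609/218 ≈ 2.794 bits/symbol.

2.794 bits/symbol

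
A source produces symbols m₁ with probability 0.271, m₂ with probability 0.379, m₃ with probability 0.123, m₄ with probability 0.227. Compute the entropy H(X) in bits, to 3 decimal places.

H = −Σ pᵢ log₂ pᵢ.
−0.271·log₂(0.271) = 0.5105
−0.379·log₂(0.379) = 0.5305
−0.123·log₂(0.123) = 0.3719
−0.227·log₂(0.227) = 0.4856
Sum ≈ 1.8984 → 1.898 bits.

1.898 bits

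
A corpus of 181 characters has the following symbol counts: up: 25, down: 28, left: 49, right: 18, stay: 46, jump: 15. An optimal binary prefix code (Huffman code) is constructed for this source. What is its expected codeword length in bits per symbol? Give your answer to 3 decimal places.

Probabilities are the counts divided by 181.
Repeatedly combine the two least-probable nodes; the expected code length is the sum of the merged weights.
merge 15/181 + 18/181 → 33/181
merge 25/181 + 28/181 → 53/181
merge 33/181 + 46/181 → 79/181
merge 49/181 + 53/181 → 102/181
merge 79/181 + 102/181 → 1
L = 33/181 + 53/181 + 79/181 + 102/181 + 1 = 448/181 ≈ 2.475 bits/symbol.

2.475 bits/symbol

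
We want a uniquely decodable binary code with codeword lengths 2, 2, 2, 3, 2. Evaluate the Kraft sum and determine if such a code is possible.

With common denominator 2^3 = 8: Σ 2^(−ℓᵢ) = 2/8 + 2/8 + 2/8 + 1/8 + 2/8 = 9/8 = 1.125.
Kraft's inequality requires Σ ≤ 1; here Σ = 1.125 > 1, so no such prefix code exists.

1.125; no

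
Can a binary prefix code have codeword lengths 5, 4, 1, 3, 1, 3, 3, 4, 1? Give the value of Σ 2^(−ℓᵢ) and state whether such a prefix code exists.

2.03125; no

With common denominator 2^5 = 32: Σ 2^(−ℓᵢ) = 1/32 + 2/32 + 16/32 + 4/32 + 16/32 + 4/32 + 4/32 + 2/32 + 16/32 = 65/32 = 2.03125.
Kraft's inequality requires Σ ≤ 1; here Σ = 2.03125 > 1, so no such prefix code exists.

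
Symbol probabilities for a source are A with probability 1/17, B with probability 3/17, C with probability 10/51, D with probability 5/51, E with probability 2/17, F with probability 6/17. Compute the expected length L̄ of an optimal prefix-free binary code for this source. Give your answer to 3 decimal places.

Repeatedly combine the two least-probable nodes; the expected code length is the sum of the merged weights.
merge 1/17 + 5/51 → 8/51
merge 2/17 + 8/51 → 14/51
merge 3/17 + 10/51 → 19/51
merge 14/51 + 6/17 → 32/51
merge 19/51 + 32/51 → 1
L = 8/51 + 14/51 + 19/51 + 32/51 + 1 = 124/51 ≈ 2.431 bits/symbol.

2.431 bits/symbol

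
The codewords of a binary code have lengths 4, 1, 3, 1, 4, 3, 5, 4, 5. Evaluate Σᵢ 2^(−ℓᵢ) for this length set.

With common denominator 2^5 = 32: Σ 2^(−ℓᵢ) = 2/32 + 16/32 + 4/32 + 16/32 + 2/32 + 4/32 + 1/32 + 2/32 + 1/32 = 48/32 = 1.5.

1.5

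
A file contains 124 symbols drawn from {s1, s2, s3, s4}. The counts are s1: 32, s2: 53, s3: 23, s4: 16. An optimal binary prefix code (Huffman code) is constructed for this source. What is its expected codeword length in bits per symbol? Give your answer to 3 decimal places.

1.887 bits/symbol

Probabilities are the counts divided by 124.
Repeatedly combine the two least-probable nodes; the expected code length is the sum of the merged weights.
merge 4/31 + 23/124 → 39/124
merge 8/31 + 39/124 → 71/124
merge 53/124 + 71/124 → 1
L = 39/124 + 71/124 + 1 = 117/62 ≈ 1.887 bits/symbol.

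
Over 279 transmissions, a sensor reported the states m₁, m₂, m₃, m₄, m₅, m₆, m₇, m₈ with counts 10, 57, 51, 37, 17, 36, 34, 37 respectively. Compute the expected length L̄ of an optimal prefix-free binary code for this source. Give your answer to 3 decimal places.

2.892 bits/symbol

Probabilities are the counts divided by 279.
Repeatedly combine the two least-probable nodes; the expected code length is the sum of the merged weights.
merge 10/279 + 17/279 → 3/31
merge 3/31 + 34/279 → 61/279
merge 4/31 + 37/279 → 73/279
merge 37/279 + 17/93 → 88/279
merge 19/93 + 61/279 → 118/279
merge 73/279 + 88/279 → 161/279
merge 118/279 + 161/279 → 1
L = 3/31 + 61/279 + 73/279 + 88/279 + 118/279 + 161/279 + 1 = 269/93 ≈ 2.892 bits/symbol.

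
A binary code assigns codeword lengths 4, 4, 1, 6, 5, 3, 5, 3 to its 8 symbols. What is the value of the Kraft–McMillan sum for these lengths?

0.953125

With common denominator 2^6 = 64: Σ 2^(−ℓᵢ) = 4/64 + 4/64 + 32/64 + 1/64 + 2/64 + 8/64 + 2/64 + 8/64 = 61/64 = 0.953125.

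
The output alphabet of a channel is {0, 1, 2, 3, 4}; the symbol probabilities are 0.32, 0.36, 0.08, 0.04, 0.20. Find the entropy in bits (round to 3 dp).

1.998 bits

H = −Σ pᵢ log₂ pᵢ.
−0.32·log₂(0.32) = 0.5260
−0.36·log₂(0.36) = 0.5306
−0.08·log₂(0.08) = 0.2915
−0.04·log₂(0.04) = 0.1858
−0.20·log₂(0.20) = 0.4644
Sum ≈ 1.9983 → 1.998 bits.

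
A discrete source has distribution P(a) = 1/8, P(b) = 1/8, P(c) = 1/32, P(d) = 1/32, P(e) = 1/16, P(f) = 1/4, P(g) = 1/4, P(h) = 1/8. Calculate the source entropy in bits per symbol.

Each probability is a power of 1/2, so log₂(1/p) is an integer.
H = Σ p·log₂(1/p) = 1/8·3 + 1/8·3 + 1/32·5 + 1/32·5 + 1/16·4 + 1/4·2 + 1/4·2 + 1/8·3 = 2.6875 bits.

2.6875 bits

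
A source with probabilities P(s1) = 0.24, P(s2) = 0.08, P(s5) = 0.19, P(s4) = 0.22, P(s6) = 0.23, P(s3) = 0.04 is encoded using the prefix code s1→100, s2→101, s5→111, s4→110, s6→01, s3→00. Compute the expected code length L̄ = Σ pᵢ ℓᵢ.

L̄ = Σ pᵢ·ℓᵢ = 0.24·3 + 0.08·3 + 0.19·3 + 0.22·3 + 0.23·2 + 0.04·2 = 2.73 bits/symbol.

2.73 bits/symbol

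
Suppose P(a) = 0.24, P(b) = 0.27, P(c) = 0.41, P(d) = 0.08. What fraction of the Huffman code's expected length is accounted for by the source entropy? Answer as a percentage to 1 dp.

95.4%

Entropy H = −Σ p log₂ p ≈ 1.8230 bits.
Huffman merges: 2/25+6/25→8/25; 27/100+8/25→59/100; 41/100+59/100→1. L = 191/100 ≈ 1.9100.
Efficiency = H/L = 1.8230/1.9100 = 95.4%.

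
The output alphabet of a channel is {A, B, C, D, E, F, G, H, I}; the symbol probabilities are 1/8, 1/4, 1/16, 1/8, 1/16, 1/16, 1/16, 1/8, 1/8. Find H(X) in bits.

3 bits

Each probability is a power of 1/2, so log₂(1/p) is an integer.
H = Σ p·log₂(1/p) = 1/8·3 + 1/4·2 + 1/16·4 + 1/8·3 + 1/16·4 + 1/16·4 + 1/16·4 + 1/8·3 + 1/8·3 = 3 bits.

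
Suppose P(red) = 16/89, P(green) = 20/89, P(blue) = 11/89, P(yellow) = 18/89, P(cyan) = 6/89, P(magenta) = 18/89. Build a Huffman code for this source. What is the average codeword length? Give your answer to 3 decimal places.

2.562 bits/symbol

Repeatedly combine the two least-probable nodes; the expected code length is the sum of the merged weights.
merge 6/89 + 11/89 → 17/89
merge 16/89 + 17/89 → 33/89
merge 18/89 + 18/89 → 36/89
merge 20/89 + 33/89 → 53/89
merge 36/89 + 53/89 → 1
L = 17/89 + 33/89 + 36/89 + 53/89 + 1 = 228/89 ≈ 2.562 bits/symbol.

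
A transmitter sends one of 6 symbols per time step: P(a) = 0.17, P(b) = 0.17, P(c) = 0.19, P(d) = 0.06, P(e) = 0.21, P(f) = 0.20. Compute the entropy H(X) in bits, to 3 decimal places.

2.505 bits

H = −Σ pᵢ log₂ pᵢ.
−0.17·log₂(0.17) = 0.4346
−0.17·log₂(0.17) = 0.4346
−0.19·log₂(0.19) = 0.4552
−0.06·log₂(0.06) = 0.2435
−0.21·log₂(0.21) = 0.4728
−0.20·log₂(0.20) = 0.4644
Sum ≈ 2.5051 → 2.505 bits.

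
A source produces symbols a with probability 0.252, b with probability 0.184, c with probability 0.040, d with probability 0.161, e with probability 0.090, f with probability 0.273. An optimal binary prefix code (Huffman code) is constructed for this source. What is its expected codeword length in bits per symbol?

Repeatedly combine the two least-probable nodes; the expected code length is the sum of the merged weights.
merge 1/25 + 9/100 → 13/100
merge 13/100 + 161/1000 → 291/1000
merge 23/125 + 63/250 → 109/250
merge 273/1000 + 291/1000 → 141/250
merge 109/250 + 141/250 → 1
L = 13/100 + 291/1000 + 109/250 + 141/250 + 1 = 2421/1000 = 2.421 bits/symbol.

2.421 bits/symbol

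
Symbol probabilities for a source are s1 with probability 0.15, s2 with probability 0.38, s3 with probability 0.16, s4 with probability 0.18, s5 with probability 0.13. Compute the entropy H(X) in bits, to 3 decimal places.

2.192 bits

H = −Σ pᵢ log₂ pᵢ.
−0.15·log₂(0.15) = 0.4105
−0.38·log₂(0.38) = 0.5305
−0.16·log₂(0.16) = 0.4230
−0.18·log₂(0.18) = 0.4453
−0.13·log₂(0.13) = 0.3826
Sum ≈ 2.1920 → 2.192 bits.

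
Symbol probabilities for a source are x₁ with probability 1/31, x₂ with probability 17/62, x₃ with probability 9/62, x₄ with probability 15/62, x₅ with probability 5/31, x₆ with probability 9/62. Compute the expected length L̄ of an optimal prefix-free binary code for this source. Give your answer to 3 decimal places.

Repeatedly combine the two least-probable nodes; the expected code length is the sum of the merged weights.
merge 1/31 + 9/62 → 11/62
merge 9/62 + 5/31 → 19/62
merge 11/62 + 15/62 → 13/31
merge 17/62 + 19/62 → 18/31
merge 13/31 + 18/31 → 1
L = 11/62 + 19/62 + 13/31 + 18/31 + 1 = 77/31 ≈ 2.484 bits/symbol.

2.484 bits/symbol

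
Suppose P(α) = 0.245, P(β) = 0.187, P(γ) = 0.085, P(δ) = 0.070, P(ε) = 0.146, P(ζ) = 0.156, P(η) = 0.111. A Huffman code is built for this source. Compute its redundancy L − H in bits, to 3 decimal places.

Entropy H = −Σ p log₂ p ≈ 2.6958 bits.
Huffman merges: 7/100+17/200→31/200; 111/1000+73/500→257/1000; 31/200+39/250→311/1000; 187/1000+49/200→54/125; 257/1000+311/1000→71/125; 54/125+71/125→1. L = 2723/1000 ≈ 2.7230.
L − H = 2.7230 − 2.6958 = 0.027 bits.

0.027 bits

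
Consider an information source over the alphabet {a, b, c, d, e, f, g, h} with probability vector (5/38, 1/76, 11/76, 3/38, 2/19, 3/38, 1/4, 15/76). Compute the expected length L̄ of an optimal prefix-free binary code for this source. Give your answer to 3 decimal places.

2.816 bits/symbol

Repeatedly combine the two least-probable nodes; the expected code length is the sum of the merged weights.
merge 1/76 + 3/38 → 7/76
merge 3/38 + 7/76 → 13/76
merge 2/19 + 5/38 → 9/38
merge 11/76 + 13/76 → 6/19
merge 15/76 + 9/38 → 33/76
merge 1/4 + 6/19 → 43/76
merge 33/76 + 43/76 → 1
L = 7/76 + 13/76 + 9/38 + 6/19 + 33/76 + 43/76 + 1 = 107/38 ≈ 2.816 bits/symbol.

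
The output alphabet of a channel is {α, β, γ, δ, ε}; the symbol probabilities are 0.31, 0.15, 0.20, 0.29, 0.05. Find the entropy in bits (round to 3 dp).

2.133 bits

H = −Σ pᵢ log₂ pᵢ.
−0.31·log₂(0.31) = 0.5238
−0.15·log₂(0.15) = 0.4105
−0.20·log₂(0.20) = 0.4644
−0.29·log₂(0.29) = 0.5179
−0.05·log₂(0.05) = 0.2161
Sum ≈ 2.1327 → 2.133 bits.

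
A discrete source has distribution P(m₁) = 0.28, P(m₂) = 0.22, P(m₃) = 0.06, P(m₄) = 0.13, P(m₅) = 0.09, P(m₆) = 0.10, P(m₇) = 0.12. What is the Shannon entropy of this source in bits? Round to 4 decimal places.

H = −Σ pᵢ log₂ pᵢ.
−0.28·log₂(0.28) = 0.5142
−0.22·log₂(0.22) = 0.4806
−0.06·log₂(0.06) = 0.2435
−0.13·log₂(0.13) = 0.3826
−0.09·log₂(0.09) = 0.3127
−0.10·log₂(0.10) = 0.3322
−0.12·log₂(0.12) = 0.3671
Sum ≈ 2.6329 → 2.6329 bits.

2.6329 bits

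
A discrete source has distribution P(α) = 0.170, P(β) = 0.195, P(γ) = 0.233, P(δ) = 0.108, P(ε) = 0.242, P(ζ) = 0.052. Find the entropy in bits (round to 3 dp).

H = −Σ pᵢ log₂ pᵢ.
−0.170·log₂(0.170) = 0.4346
−0.195·log₂(0.195) = 0.4599
−0.233·log₂(0.233) = 0.4897
−0.108·log₂(0.108) = 0.3468
−0.242·log₂(0.242) = 0.4954
−0.052·log₂(0.052) = 0.2218
Sum ≈ 2.4481 → 2.448 bits.

2.448 bits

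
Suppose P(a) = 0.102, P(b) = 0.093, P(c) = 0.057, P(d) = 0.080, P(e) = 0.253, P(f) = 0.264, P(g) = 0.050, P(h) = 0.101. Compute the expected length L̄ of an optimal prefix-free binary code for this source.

Repeatedly combine the two least-probable nodes; the expected code length is the sum of the merged weights.
merge 1/20 + 57/1000 → 107/1000
merge 2/25 + 93/1000 → 173/1000
merge 101/1000 + 51/500 → 203/1000
merge 107/1000 + 173/1000 → 7/25
merge 203/1000 + 253/1000 → 57/125
merge 33/125 + 7/25 → 68/125
merge 57/125 + 68/125 → 1
L = 107/1000 + 173/1000 + 203/1000 + 7/25 + 57/125 + 68/125 + 1 = 2763/1000 = 2.763 bits/symbol.

2.763 bits/symbol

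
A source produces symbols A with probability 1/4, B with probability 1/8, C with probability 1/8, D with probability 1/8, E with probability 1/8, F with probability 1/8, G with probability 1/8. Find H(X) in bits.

2.75 bits

Each probability is a power of 1/2, so log₂(1/p) is an integer.
H = Σ p·log₂(1/p) = 1/4·2 + 1/8·3 + 1/8·3 + 1/8·3 + 1/8·3 + 1/8·3 + 1/8·3 = 2.75 bits.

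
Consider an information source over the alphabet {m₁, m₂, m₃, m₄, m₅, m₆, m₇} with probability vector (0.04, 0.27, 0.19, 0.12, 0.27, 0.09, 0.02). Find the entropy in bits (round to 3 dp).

2.454 bits

H = −Σ pᵢ log₂ pᵢ.
−0.04·log₂(0.04) = 0.1858
−0.27·log₂(0.27) = 0.5100
−0.19·log₂(0.19) = 0.4552
−0.12·log₂(0.12) = 0.3671
−0.27·log₂(0.27) = 0.5100
−0.09·log₂(0.09) = 0.3127
−0.02·log₂(0.02) = 0.1129
Sum ≈ 2.4536 → 2.454 bits.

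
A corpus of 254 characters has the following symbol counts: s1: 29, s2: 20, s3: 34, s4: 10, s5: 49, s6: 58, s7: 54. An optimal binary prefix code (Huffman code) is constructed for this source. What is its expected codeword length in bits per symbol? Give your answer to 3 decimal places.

2.677 bits/symbol

Probabilities are the counts divided by 254.
Repeatedly combine the two least-probable nodes; the expected code length is the sum of the merged weights.
merge 5/127 + 10/127 → 15/127
merge 29/254 + 15/127 → 59/254
merge 17/127 + 49/254 → 83/254
merge 27/127 + 29/127 → 56/127
merge 59/254 + 83/254 → 71/127
merge 56/127 + 71/127 → 1
L = 15/127 + 59/254 + 83/254 + 56/127 + 71/127 + 1 = 340/127 ≈ 2.677 bits/symbol.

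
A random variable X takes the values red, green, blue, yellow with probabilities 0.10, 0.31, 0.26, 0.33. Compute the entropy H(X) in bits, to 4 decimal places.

H = −Σ pᵢ log₂ pᵢ.
−0.10·log₂(0.10) = 0.3322
−0.31·log₂(0.31) = 0.5238
−0.26·log₂(0.26) = 0.5053
−0.33·log₂(0.33) = 0.5278
Sum ≈ 1.8891 → 1.8891 bits.

1.8891 bits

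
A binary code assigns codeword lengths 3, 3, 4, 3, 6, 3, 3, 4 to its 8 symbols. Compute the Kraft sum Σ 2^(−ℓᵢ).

With common denominator 2^6 = 64: Σ 2^(−ℓᵢ) = 8/64 + 8/64 + 4/64 + 8/64 + 1/64 + 8/64 + 8/64 + 4/64 = 49/64 = 0.765625.

0.765625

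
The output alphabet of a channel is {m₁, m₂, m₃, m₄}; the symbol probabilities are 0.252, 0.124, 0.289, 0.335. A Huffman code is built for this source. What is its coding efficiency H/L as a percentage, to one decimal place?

96.0%

Entropy H = −Σ p log₂ p ≈ 1.9207 bits.
Huffman merges: 31/250+63/250→47/125; 289/1000+67/200→78/125; 47/125+78/125→1. L = 2 ≈ 2.0000.
Efficiency = H/L = 1.9207/2.0000 = 96.0%.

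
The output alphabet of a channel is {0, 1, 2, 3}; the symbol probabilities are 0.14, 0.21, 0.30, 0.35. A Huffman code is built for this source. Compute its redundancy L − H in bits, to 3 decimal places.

Entropy H = −Σ p log₂ p ≈ 1.9211 bits.
Huffman merges: 7/50+21/100→7/20; 3/10+7/20→13/20; 7/20+13/20→1. L = 2 ≈ 2.0000.
L − H = 2.0000 − 1.9211 = 0.079 bits.

0.079 bits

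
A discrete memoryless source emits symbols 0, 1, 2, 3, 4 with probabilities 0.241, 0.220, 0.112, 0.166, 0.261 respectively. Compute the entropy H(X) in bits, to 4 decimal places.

H = −Σ pᵢ log₂ pᵢ.
−0.241·log₂(0.241) = 0.4947
−0.220·log₂(0.220) = 0.4806
−0.112·log₂(0.112) = 0.3537
−0.166·log₂(0.166) = 0.4301
−0.261·log₂(0.261) = 0.5058
Sum ≈ 2.2649 → 2.2649 bits.

2.2649 bits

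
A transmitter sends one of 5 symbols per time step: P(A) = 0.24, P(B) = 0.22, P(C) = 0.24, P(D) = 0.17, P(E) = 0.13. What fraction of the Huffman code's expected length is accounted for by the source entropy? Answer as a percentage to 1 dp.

99.4%

Entropy H = −Σ p log₂ p ≈ 2.2861 bits.
Huffman merges: 13/100+17/100→3/10; 11/50+6/25→23/50; 6/25+3/10→27/50; 23/50+27/50→1. L = 23/10 ≈ 2.3000.
Efficiency = H/L = 2.2861/2.3000 = 99.4%.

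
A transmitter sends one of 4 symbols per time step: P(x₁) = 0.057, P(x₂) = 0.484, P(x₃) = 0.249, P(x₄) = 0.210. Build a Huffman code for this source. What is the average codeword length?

Repeatedly combine the two least-probable nodes; the expected code length is the sum of the merged weights.
merge 57/1000 + 21/100 → 267/1000
merge 249/1000 + 267/1000 → 129/250
merge 121/250 + 129/250 → 1
L = 267/1000 + 129/250 + 1 = 1783/1000 = 1.783 bits/symbol.

1.783 bits/symbol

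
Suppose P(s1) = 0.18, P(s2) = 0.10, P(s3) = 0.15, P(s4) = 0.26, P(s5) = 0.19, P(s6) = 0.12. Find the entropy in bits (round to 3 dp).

2.516 bits

H = −Σ pᵢ log₂ pᵢ.
−0.18·log₂(0.18) = 0.4453
−0.10·log₂(0.10) = 0.3322
−0.15·log₂(0.15) = 0.4105
−0.26·log₂(0.26) = 0.5053
−0.19·log₂(0.19) = 0.4552
−0.12·log₂(0.12) = 0.3671
Sum ≈ 2.5156 → 2.516 bits.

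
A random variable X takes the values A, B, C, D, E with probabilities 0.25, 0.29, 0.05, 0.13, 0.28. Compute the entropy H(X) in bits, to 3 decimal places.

H = −Σ pᵢ log₂ pᵢ.
−0.25·log₂(0.25) = 0.5000
−0.29·log₂(0.29) = 0.5179
−0.05·log₂(0.05) = 0.2161
−0.13·log₂(0.13) = 0.3826
−0.28·log₂(0.28) = 0.5142
Sum ≈ 2.1309 → 2.131 bits.

2.131 bits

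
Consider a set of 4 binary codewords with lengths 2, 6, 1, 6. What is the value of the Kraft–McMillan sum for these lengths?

With common denominator 2^6 = 64: Σ 2^(−ℓᵢ) = 16/64 + 1/64 + 32/64 + 1/64 = 50/64 = 0.78125.

0.78125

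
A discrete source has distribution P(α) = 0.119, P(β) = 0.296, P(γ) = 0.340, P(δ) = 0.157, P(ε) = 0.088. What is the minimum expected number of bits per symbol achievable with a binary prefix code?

Repeatedly combine the two least-probable nodes; the expected code length is the sum of the merged weights.
merge 11/125 + 119/1000 → 207/1000
merge 157/1000 + 207/1000 → 91/250
merge 37/125 + 17/50 → 159/250
merge 91/250 + 159/250 → 1
L = 207/1000 + 91/250 + 159/250 + 1 = 2207/1000 = 2.207 bits/symbol.

2.207 bits/symbol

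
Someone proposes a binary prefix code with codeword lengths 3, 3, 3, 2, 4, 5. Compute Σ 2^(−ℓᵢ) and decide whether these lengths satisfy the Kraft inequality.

0.71875; yes

With common denominator 2^5 = 32: Σ 2^(−ℓᵢ) = 4/32 + 4/32 + 4/32 + 8/32 + 2/32 + 1/32 = 23/32 = 0.71875.
Kraft's inequality requires Σ ≤ 1; here Σ = 0.71875 ≤ 1, so such a prefix code exists.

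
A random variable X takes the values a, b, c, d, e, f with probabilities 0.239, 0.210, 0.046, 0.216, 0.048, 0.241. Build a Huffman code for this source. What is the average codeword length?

2.398 bits/symbol

Repeatedly combine the two least-probable nodes; the expected code length is the sum of the merged weights.
merge 23/500 + 6/125 → 47/500
merge 47/500 + 21/100 → 38/125
merge 27/125 + 239/1000 → 91/200
merge 241/1000 + 38/125 → 109/200
merge 91/200 + 109/200 → 1
L = 47/500 + 38/125 + 91/200 + 109/200 + 1 = 1199/500 = 2.398 bits/symbol.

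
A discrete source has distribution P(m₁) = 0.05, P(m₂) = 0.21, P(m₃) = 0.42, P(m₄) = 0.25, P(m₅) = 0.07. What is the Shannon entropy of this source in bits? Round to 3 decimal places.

1.983 bits

H = −Σ pᵢ log₂ pᵢ.
−0.05·log₂(0.05) = 0.2161
−0.21·log₂(0.21) = 0.4728
−0.42·log₂(0.42) = 0.5256
−0.25·log₂(0.25) = 0.5000
−0.07·log₂(0.07) = 0.2686
Sum ≈ 1.9831 → 1.983 bits.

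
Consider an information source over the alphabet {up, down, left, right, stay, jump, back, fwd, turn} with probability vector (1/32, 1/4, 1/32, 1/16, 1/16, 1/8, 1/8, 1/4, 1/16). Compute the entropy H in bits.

Each probability is a power of 1/2, so log₂(1/p) is an integer.
H = Σ p·log₂(1/p) = 1/32·5 + 1/4·2 + 1/32·5 + 1/16·4 + 1/16·4 + 1/8·3 + 1/8·3 + 1/4·2 + 1/16·4 = 2.8125 bits.

2.8125 bits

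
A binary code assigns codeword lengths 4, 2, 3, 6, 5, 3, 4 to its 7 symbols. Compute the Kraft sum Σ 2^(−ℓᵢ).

0.671875

With common denominator 2^6 = 64: Σ 2^(−ℓᵢ) = 4/64 + 16/64 + 8/64 + 1/64 + 2/64 + 8/64 + 4/64 = 43/64 = 0.671875.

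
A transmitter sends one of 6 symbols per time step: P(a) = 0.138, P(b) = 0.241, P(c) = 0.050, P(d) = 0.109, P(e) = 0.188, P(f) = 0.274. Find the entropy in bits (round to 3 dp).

2.419 bits

H = −Σ pᵢ log₂ pᵢ.
−0.138·log₂(0.138) = 0.3943
−0.241·log₂(0.241) = 0.4947
−0.050·log₂(0.050) = 0.2161
−0.109·log₂(0.109) = 0.3485
−0.188·log₂(0.188) = 0.4533
−0.274·log₂(0.274) = 0.5118
Sum ≈ 2.4188 → 2.419 bits.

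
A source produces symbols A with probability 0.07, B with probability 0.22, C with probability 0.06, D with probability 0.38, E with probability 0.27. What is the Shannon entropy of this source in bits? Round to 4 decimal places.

2.0331 bits

H = −Σ pᵢ log₂ pᵢ.
−0.07·log₂(0.07) = 0.2686
−0.22·log₂(0.22) = 0.4806
−0.06·log₂(0.06) = 0.2435
−0.38·log₂(0.38) = 0.5305
−0.27·log₂(0.27) = 0.5100
Sum ≈ 2.0331 → 2.0331 bits.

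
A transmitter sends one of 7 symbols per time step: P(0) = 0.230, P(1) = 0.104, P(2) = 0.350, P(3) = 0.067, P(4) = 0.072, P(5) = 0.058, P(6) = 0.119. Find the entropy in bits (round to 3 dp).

2.496 bits

H = −Σ pᵢ log₂ pᵢ.
−0.230·log₂(0.230) = 0.4877
−0.104·log₂(0.104) = 0.3396
−0.350·log₂(0.350) = 0.5301
−0.067·log₂(0.067) = 0.2613
−0.072·log₂(0.072) = 0.2733
−0.058·log₂(0.058) = 0.2383
−0.119·log₂(0.119) = 0.3654
Sum ≈ 2.4956 → 2.496 bits.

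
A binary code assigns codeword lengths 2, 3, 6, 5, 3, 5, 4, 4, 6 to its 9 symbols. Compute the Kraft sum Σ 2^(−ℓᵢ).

With common denominator 2^6 = 64: Σ 2^(−ℓᵢ) = 16/64 + 8/64 + 1/64 + 2/64 + 8/64 + 2/64 + 4/64 + 4/64 + 1/64 = 46/64 = 0.71875.

0.71875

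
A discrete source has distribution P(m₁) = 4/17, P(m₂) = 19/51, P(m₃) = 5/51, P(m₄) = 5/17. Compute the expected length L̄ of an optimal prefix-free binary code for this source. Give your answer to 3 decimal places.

Repeatedly combine the two least-probable nodes; the expected code length is the sum of the merged weights.
merge 5/51 + 4/17 → 1/3
merge 5/17 + 1/3 → 32/51
merge 19/51 + 32/51 → 1
L = 1/3 + 32/51 + 1 = 100/51 ≈ 1.961 bits/symbol.

1.961 bits/symbol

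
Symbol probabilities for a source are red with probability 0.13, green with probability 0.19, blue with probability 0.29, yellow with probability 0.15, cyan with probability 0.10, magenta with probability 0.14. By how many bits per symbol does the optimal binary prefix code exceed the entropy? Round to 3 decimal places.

0.024 bits

Entropy H = −Σ p log₂ p ≈ 2.4956 bits.
Huffman merges: 1/10+13/100→23/100; 7/50+3/20→29/100; 19/100+23/100→21/50; 29/100+29/100→29/50; 21/50+29/50→1. L = 63/25 ≈ 2.5200.
L − H = 2.5200 − 2.4956 = 0.024 bits.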